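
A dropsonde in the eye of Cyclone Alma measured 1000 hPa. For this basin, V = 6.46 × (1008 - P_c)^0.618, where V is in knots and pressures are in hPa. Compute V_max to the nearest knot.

ΔP = 1008 − 1000 = 8 hPa.
8^0.618 ≈ 3.615.
V ≈ 6.46 × 3.615 ≈ 23.4 kt.

23 kt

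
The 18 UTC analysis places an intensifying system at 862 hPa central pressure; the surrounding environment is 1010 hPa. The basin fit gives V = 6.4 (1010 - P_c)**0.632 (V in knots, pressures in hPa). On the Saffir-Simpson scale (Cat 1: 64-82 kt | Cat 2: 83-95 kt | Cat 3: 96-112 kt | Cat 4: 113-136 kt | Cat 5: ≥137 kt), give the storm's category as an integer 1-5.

5

ΔP = 1010 − 862 = 148 hPa.
V ≈ 6.4 × 148^0.632 = 6.4 × 23.53 ≈ 151 kt.
151 kt falls in the Category 5 band.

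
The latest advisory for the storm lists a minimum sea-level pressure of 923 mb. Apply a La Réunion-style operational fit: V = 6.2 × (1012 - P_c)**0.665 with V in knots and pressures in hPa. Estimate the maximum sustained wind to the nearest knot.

123 kt

ΔP = 1012 − 923 = 89 mb.
89^0.665 ≈ 19.785.
V ≈ 6.2 × 19.785 ≈ 122.7 kt.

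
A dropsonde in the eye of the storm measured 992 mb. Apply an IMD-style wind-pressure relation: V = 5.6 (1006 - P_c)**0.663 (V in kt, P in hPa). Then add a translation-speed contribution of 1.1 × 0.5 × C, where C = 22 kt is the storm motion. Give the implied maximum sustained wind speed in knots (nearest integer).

ΔP = 1006 − 992 = 14 mb.
14^0.663 ≈ 5.753.
V ≈ 5.6 × 5.753 ≈ 32.2 kt.
Translation term: 1.1 × 0.5 × 22 = 12.1 kt.
Corrected V ≈ 44.3 kt → 44 kt.

44 kt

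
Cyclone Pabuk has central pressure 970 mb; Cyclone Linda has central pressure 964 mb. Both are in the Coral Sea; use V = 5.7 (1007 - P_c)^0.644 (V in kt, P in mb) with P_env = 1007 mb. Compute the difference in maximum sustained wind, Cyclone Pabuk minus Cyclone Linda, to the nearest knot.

-6 kt

Cyclone Pabuk: ΔP = 37; V ≈ 5.7 × 37^0.644 ≈ 58.32 kt.
Cyclone Linda: ΔP = 43; V ≈ 5.7 × 43^0.644 ≈ 64.24 kt.
Difference ≈ 58.32 − 64.24 = -5.92 → -6 kt.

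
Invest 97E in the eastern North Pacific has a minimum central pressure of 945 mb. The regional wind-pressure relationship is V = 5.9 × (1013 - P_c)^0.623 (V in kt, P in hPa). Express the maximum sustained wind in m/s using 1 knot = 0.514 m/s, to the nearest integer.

42 m/s

ΔP = 1013 − 945 = 68 mb.
V ≈ 5.9 × 68^0.623 = 5.9 × 13.856 ≈ 81.753 kt.
81.753 × 0.514 ≈ 42.02 m/s → 42 m/s.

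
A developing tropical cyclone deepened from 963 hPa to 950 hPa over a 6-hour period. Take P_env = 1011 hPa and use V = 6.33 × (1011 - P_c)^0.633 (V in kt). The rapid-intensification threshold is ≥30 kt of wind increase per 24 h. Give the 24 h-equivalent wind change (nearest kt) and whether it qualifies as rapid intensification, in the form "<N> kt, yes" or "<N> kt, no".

V₁: ΔP = 48, V ≈ 6.33 × 48^0.633 ≈ 73.39 kt.
V₂: ΔP = 61, V ≈ 6.33 × 61^0.633 ≈ 85.41 kt.
ΔV over 6 h = 12.02 kt → 24 h equivalent = 12.02 × 24/6 ≈ 48.08 kt.
48 kt ≥ 30 kt ⇒ rapid intensification.

48 kt, yes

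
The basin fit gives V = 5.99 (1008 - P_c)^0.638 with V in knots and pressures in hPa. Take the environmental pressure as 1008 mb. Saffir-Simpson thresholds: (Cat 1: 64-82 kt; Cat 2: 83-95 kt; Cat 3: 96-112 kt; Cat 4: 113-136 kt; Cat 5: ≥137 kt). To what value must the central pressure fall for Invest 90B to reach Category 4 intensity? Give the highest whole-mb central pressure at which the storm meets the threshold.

908 mb

Category 4 begins at V = 113 kt.
Required ΔP = (113/5.99)^(1/0.638) = 18.865^1.567 ≈ 99.87 mb.
P_c ≤ 1008 − 99.87 = 908.13, so the highest integer P_c is 908 mb.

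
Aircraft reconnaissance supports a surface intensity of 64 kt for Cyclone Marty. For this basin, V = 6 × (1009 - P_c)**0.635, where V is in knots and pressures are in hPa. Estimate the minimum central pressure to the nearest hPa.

ΔP = (V / 6)^(1/0.635) = (64/6)^1.575.
64/6 = 10.667; 10.667^1.575 ≈ 41.59 hPa.
P_c = 1009 − 41.59 = 967.41 ≈ 967 hPa.

967 hPa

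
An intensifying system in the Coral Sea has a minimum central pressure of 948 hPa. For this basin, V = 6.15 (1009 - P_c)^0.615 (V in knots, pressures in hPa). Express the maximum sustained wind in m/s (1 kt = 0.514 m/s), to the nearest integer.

40 m/s

ΔP = 1009 − 948 = 61 hPa.
V ≈ 6.15 × 61^0.615 = 6.15 × 12.531 ≈ 77.064 kt.
77.064 × 0.514 ≈ 39.61 m/s → 40 m/s.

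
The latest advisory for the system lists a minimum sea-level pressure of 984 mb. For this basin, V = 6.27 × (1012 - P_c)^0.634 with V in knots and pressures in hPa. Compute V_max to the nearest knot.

ΔP = 1012 − 984 = 28 mb.
28^0.634 ≈ 8.270.
V ≈ 6.27 × 8.270 ≈ 51.9 kt.

52 kt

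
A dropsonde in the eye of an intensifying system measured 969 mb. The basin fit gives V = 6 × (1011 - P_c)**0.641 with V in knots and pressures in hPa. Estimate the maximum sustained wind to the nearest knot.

66 kt

ΔP = 1011 − 969 = 42 mb.
42^0.641 ≈ 10.977.
V ≈ 6 × 10.977 ≈ 65.9 kt.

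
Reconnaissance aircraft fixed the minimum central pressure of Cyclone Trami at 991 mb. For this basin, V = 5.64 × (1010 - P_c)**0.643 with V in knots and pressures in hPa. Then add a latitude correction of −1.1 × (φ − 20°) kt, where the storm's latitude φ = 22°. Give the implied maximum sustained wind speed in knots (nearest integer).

35 kt

ΔP = 1010 − 991 = 19 mb.
19^0.643 ≈ 6.641.
V ≈ 5.64 × 6.641 ≈ 37.5 kt.
Latitude correction: −1.1 × (22 − 20) = -2.2 kt.
Corrected V ≈ 35.3 kt → 35 kt.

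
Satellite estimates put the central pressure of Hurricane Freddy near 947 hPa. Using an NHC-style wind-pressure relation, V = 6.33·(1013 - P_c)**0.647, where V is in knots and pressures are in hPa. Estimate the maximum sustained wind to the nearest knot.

95 kt

ΔP = 1013 − 947 = 66 hPa.
66^0.647 ≈ 15.040.
V ≈ 6.33 × 15.040 ≈ 95.2 kt.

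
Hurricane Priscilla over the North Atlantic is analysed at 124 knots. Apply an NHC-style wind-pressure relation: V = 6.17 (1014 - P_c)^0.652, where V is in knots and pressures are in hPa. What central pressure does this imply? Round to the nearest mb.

ΔP = (V / 6.17)^(1/0.652) = (124/6.17)^1.534.
124/6.17 = 20.097; 20.097^1.534 ≈ 99.70 mb.
P_c = 1014 − 99.70 = 914.30 ≈ 914 mb.

914 mb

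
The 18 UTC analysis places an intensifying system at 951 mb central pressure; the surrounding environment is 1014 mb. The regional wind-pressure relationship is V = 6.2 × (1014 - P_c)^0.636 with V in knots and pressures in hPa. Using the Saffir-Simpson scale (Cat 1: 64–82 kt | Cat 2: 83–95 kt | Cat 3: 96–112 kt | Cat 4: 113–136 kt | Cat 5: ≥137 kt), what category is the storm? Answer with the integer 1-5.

ΔP = 1014 − 951 = 63 mb.
V ≈ 6.2 × 63^0.636 = 6.2 × 13.94 ≈ 86 kt.
86 kt falls in the Category 2 band.

2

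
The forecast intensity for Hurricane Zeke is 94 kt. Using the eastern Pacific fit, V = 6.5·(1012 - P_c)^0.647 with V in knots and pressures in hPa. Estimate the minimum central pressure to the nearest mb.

950 mb

ΔP = (V / 6.5)^(1/0.647) = (94/6.5)^1.546.
94/6.5 = 14.462; 14.462^1.546 ≈ 62.12 mb.
P_c = 1012 − 62.12 = 949.88 ≈ 950 mb.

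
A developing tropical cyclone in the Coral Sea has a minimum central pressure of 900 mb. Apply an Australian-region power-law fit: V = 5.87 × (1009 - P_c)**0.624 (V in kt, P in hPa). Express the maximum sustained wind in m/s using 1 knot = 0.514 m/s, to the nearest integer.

56 m/s

ΔP = 1009 − 900 = 109 mb.
V ≈ 5.87 × 109^0.624 = 5.87 × 18.679 ≈ 109.646 kt.
109.646 × 0.514 ≈ 56.36 m/s → 56 m/s.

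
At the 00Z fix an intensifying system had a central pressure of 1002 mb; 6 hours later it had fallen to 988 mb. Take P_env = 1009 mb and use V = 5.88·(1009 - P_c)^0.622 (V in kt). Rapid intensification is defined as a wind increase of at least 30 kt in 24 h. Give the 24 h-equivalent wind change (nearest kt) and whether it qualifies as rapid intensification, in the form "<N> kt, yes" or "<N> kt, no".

V₁: ΔP = 7, V ≈ 5.88 × 7^0.622 ≈ 19.73 kt.
V₂: ΔP = 21, V ≈ 5.88 × 21^0.622 ≈ 39.07 kt.
ΔV over 6 h = 19.34 kt → 24 h equivalent = 19.34 × 24/6 ≈ 77.36 kt.
77 kt ≥ 30 kt ⇒ rapid intensification.

77 kt, yes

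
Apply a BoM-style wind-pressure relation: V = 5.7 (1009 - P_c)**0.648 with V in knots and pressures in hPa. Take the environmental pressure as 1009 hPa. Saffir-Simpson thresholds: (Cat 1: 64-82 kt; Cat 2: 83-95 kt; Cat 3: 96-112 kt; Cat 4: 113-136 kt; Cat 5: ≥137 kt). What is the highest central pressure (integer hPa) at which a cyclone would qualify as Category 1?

Category 1 begins at V = 64 kt.
Required ΔP = (64/5.7)^(1/0.648) = 11.228^1.543 ≈ 41.77 hPa.
P_c ≤ 1009 − 41.77 = 967.23, so the highest integer P_c is 967 hPa.

967 hPa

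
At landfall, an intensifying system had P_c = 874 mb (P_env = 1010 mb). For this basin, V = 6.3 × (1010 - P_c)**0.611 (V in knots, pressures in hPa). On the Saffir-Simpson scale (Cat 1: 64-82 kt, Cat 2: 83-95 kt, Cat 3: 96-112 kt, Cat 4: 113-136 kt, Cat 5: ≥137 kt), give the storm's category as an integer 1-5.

ΔP = 1010 − 874 = 136 mb.
V ≈ 6.3 × 136^0.611 = 6.3 × 20.12 ≈ 127 kt.
127 kt falls in the Category 4 band.

4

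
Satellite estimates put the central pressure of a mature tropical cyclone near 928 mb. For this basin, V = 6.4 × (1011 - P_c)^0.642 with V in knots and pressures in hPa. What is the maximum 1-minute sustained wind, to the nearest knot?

ΔP = 1011 − 928 = 83 mb.
83^0.642 ≈ 17.063.
V ≈ 6.4 × 17.063 ≈ 109.2 kt.

109 kt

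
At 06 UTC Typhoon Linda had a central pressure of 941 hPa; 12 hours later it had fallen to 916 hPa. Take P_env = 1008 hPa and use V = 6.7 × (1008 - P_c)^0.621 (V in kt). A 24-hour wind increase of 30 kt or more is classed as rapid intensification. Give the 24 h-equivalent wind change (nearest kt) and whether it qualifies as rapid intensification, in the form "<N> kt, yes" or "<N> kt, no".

40 kt, yes

V₁: ΔP = 67, V ≈ 6.7 × 67^0.621 ≈ 91.22 kt.
V₂: ΔP = 92, V ≈ 6.7 × 92^0.621 ≈ 111.07 kt.
ΔV over 12 h = 19.85 kt → 24 h equivalent = 19.85 × 24/12 ≈ 39.70 kt.
40 kt ≥ 30 kt ⇒ rapid intensification.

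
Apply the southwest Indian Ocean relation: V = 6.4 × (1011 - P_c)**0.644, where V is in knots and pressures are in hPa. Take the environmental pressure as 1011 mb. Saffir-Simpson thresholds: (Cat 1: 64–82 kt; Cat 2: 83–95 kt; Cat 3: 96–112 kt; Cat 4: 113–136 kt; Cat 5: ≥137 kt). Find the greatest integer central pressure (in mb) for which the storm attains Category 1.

975 mb

Category 1 begins at V = 64 kt.
Required ΔP = (64/6.4)^(1/0.644) = 10.000^1.553 ≈ 35.71 mb.
P_c ≤ 1011 − 35.71 = 975.29, so the highest integer P_c is 975 mb.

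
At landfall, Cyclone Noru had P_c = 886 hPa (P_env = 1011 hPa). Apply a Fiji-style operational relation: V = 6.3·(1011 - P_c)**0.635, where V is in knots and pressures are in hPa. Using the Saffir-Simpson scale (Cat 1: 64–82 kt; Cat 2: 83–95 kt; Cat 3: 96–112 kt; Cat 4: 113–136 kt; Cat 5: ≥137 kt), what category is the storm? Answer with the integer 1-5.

ΔP = 1011 − 886 = 125 hPa.
V ≈ 6.3 × 125^0.635 = 6.3 × 21.46 ≈ 135 kt.
135 kt falls in the Category 4 band.

4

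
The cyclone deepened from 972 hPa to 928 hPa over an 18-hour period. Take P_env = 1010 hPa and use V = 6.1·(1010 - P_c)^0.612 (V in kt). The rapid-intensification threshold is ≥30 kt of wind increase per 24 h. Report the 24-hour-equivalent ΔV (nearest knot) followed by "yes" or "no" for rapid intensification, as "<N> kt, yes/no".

V₁: ΔP = 38, V ≈ 6.1 × 38^0.612 ≈ 56.51 kt.
V₂: ΔP = 82, V ≈ 6.1 × 82^0.612 ≈ 90.49 kt.
ΔV over 18 h = 33.98 kt → 24 h equivalent = 33.98 × 24/18 ≈ 45.31 kt.
45 kt ≥ 30 kt ⇒ rapid intensification.

45 kt, yes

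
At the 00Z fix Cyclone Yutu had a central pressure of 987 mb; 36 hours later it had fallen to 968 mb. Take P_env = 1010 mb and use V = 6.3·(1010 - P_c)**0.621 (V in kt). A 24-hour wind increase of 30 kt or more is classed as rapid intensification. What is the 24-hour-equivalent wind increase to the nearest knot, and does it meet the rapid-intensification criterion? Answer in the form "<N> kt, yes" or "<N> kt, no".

13 kt, no

V₁: ΔP = 23, V ≈ 6.3 × 23^0.621 ≈ 44.15 kt.
V₂: ΔP = 42, V ≈ 6.3 × 42^0.621 ≈ 64.18 kt.
ΔV over 36 h = 20.03 kt → 24 h equivalent = 20.03 × 24/36 ≈ 13.35 kt.
13 kt < 30 kt ⇒ not rapid intensification.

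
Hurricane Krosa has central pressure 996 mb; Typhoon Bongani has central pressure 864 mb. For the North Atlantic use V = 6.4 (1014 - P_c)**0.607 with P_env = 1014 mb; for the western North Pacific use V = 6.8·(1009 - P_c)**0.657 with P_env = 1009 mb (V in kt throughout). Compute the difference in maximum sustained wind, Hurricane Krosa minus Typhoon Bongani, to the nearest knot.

Hurricane Krosa: ΔP = 18; V ≈ 6.4 × 18^0.607 ≈ 36.99 kt.
Typhoon Bongani: ΔP = 145; V ≈ 6.8 × 145^0.657 ≈ 178.87 kt.
Difference ≈ 36.99 − 178.87 = -141.88 → -142 kt.

-142 kt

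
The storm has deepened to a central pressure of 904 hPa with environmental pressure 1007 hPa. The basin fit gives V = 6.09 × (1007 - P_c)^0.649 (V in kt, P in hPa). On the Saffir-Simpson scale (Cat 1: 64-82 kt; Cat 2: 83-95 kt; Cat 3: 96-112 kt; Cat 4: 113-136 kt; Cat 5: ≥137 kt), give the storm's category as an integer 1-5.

ΔP = 1007 − 904 = 103 hPa.
V ≈ 6.09 × 103^0.649 = 6.09 × 20.25 ≈ 123 kt.
123 kt falls in the Category 4 band.

4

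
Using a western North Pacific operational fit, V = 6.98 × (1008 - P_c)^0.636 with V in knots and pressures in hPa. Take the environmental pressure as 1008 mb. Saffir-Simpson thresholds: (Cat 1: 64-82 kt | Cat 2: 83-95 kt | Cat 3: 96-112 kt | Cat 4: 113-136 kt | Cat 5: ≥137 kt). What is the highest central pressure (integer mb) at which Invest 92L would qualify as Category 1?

Category 1 begins at V = 64 kt.
Required ΔP = (64/6.98)^(1/0.636) = 9.169^1.572 ≈ 32.59 mb.
P_c ≤ 1008 − 32.59 = 975.41, so the highest integer P_c is 975 mb.

975 mb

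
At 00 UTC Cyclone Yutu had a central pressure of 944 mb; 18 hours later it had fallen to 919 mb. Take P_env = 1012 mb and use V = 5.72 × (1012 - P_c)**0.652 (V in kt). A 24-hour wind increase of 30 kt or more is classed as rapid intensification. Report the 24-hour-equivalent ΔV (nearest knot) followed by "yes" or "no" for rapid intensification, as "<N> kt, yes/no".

V₁: ΔP = 68, V ≈ 5.72 × 68^0.652 ≈ 89.58 kt.
V₂: ΔP = 93, V ≈ 5.72 × 93^0.652 ≈ 109.86 kt.
ΔV over 18 h = 20.28 kt → 24 h equivalent = 20.28 × 24/18 ≈ 27.04 kt.
27 kt < 30 kt ⇒ not rapid intensification.

27 kt, no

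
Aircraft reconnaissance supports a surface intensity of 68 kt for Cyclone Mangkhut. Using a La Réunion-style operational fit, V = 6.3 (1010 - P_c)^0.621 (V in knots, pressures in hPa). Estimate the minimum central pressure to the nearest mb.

964 mb

ΔP = (V / 6.3)^(1/0.621) = (68/6.3)^1.610.
68/6.3 = 10.794; 10.794^1.610 ≈ 46.10 mb.
P_c = 1010 − 46.10 = 963.90 ≈ 964 mb.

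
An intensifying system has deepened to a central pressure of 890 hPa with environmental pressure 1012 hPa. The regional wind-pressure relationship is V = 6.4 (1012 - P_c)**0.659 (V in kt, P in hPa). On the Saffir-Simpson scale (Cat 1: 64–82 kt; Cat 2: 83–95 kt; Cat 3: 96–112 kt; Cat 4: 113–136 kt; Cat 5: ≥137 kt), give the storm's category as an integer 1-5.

ΔP = 1012 − 890 = 122 hPa.
V ≈ 6.4 × 122^0.659 = 6.4 × 23.71 ≈ 152 kt.
152 kt falls in the Category 5 band.

5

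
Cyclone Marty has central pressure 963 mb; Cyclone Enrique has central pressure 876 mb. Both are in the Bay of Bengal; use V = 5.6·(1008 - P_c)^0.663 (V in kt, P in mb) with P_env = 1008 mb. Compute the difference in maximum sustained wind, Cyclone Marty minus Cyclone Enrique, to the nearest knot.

Cyclone Marty: ΔP = 45; V ≈ 5.6 × 45^0.663 ≈ 69.87 kt.
Cyclone Enrique: ΔP = 132; V ≈ 5.6 × 132^0.663 ≈ 142.60 kt.
Difference ≈ 69.87 − 142.60 = -72.73 → -73 kt.

-73 kt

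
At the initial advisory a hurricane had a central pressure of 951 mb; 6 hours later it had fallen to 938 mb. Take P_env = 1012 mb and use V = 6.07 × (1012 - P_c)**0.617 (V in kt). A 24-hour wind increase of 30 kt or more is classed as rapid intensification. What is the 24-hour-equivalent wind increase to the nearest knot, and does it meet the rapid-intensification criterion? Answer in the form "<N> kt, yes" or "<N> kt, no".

39 kt, yes

V₁: ΔP = 61, V ≈ 6.07 × 61^0.617 ≈ 76.69 kt.
V₂: ΔP = 74, V ≈ 6.07 × 74^0.617 ≈ 86.40 kt.
ΔV over 6 h = 9.71 kt → 24 h equivalent = 9.71 × 24/6 ≈ 38.84 kt.
39 kt ≥ 30 kt ⇒ rapid intensification.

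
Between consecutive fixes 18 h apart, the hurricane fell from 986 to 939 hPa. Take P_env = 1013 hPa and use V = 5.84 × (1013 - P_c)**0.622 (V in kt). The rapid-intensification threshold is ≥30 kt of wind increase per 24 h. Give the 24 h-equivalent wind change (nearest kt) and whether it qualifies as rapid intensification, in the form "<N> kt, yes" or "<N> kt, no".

53 kt, yes

V₁: ΔP = 27, V ≈ 5.84 × 27^0.622 ≈ 45.37 kt.
V₂: ΔP = 74, V ≈ 5.84 × 74^0.622 ≈ 84.93 kt.
ΔV over 18 h = 39.56 kt → 24 h equivalent = 39.56 × 24/18 ≈ 52.75 kt.
53 kt ≥ 30 kt ⇒ rapid intensification.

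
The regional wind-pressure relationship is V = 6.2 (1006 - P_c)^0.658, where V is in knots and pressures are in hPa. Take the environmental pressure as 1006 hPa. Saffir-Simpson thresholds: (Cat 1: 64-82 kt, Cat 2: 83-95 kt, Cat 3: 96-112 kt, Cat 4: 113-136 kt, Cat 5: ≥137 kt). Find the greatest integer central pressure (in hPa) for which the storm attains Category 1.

Category 1 begins at V = 64 kt.
Required ΔP = (64/6.2)^(1/0.658) = 10.323^1.520 ≈ 34.73 hPa.
P_c ≤ 1006 − 34.73 = 971.27, so the highest integer P_c is 971 hPa.

971 hPa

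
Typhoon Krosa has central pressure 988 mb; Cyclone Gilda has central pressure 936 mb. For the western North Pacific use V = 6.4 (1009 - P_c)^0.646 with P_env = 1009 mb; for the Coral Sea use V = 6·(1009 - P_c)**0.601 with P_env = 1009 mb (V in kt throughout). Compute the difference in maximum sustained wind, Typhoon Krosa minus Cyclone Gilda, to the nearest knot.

Typhoon Krosa: ΔP = 21; V ≈ 6.4 × 21^0.646 ≈ 45.74 kt.
Cyclone Gilda: ΔP = 73; V ≈ 6 × 73^0.601 ≈ 79.07 kt.
Difference ≈ 45.74 − 79.07 = -33.33 → -33 kt.

-33 kt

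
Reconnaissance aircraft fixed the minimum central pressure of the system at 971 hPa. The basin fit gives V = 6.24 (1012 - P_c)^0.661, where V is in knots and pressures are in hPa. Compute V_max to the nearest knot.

73 kt

ΔP = 1012 − 971 = 41 hPa.
41^0.661 ≈ 11.643.
V ≈ 6.24 × 11.643 ≈ 72.6 kt.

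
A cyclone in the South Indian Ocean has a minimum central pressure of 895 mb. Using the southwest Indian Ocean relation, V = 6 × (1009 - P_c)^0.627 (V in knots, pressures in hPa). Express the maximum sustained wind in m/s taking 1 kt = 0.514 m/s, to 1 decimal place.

ΔP = 1009 − 895 = 114 mb.
V ≈ 6 × 114^0.627 = 6 × 19.484 ≈ 116.904 kt.
116.904 × 0.514 ≈ 60.09 m/s → 60.1 m/s.

60.1 m/s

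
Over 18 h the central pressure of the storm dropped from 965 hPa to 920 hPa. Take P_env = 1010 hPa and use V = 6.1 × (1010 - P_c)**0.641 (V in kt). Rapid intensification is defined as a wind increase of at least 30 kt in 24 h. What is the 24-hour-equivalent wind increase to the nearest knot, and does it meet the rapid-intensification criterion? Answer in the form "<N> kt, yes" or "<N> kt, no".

V₁: ΔP = 45, V ≈ 6.1 × 45^0.641 ≈ 69.99 kt.
V₂: ΔP = 90, V ≈ 6.1 × 90^0.641 ≈ 109.14 kt.
ΔV over 18 h = 39.15 kt → 24 h equivalent = 39.15 × 24/18 ≈ 52.20 kt.
52 kt ≥ 30 kt ⇒ rapid intensification.

52 kt, yes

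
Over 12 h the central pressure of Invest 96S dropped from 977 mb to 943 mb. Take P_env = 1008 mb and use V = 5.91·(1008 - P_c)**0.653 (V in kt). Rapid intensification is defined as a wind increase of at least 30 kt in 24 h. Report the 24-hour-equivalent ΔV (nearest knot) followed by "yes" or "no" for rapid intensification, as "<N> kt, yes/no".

69 kt, yes

V₁: ΔP = 31, V ≈ 5.91 × 31^0.653 ≈ 55.65 kt.
V₂: ΔP = 65, V ≈ 5.91 × 65^0.653 ≈ 90.24 kt.
ΔV over 12 h = 34.59 kt → 24 h equivalent = 34.59 × 24/12 ≈ 69.18 kt.
69 kt ≥ 30 kt ⇒ rapid intensification.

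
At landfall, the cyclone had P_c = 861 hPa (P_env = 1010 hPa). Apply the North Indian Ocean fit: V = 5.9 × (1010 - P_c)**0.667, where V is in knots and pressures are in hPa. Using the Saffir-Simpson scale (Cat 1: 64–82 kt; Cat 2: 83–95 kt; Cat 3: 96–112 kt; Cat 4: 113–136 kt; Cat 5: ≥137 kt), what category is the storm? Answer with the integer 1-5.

5

ΔP = 1010 − 861 = 149 hPa.
V ≈ 5.9 × 149^0.667 = 5.9 × 28.15 ≈ 166 kt.
166 kt falls in the Category 5 band.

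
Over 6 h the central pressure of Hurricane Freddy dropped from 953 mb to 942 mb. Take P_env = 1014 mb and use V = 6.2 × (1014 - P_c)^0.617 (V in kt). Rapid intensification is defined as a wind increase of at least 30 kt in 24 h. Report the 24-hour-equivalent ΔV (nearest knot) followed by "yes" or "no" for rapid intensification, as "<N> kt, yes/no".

34 kt, yes

V₁: ΔP = 61, V ≈ 6.2 × 61^0.617 ≈ 78.33 kt.
V₂: ΔP = 72, V ≈ 6.2 × 72^0.617 ≈ 86.77 kt.
ΔV over 6 h = 8.44 kt → 24 h equivalent = 8.44 × 24/6 ≈ 33.76 kt.
34 kt ≥ 30 kt ⇒ rapid intensification.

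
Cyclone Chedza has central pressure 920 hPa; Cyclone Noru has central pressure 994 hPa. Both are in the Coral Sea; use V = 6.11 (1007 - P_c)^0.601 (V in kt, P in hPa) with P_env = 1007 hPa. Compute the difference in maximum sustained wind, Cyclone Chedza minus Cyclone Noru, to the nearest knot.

Cyclone Chedza: ΔP = 87; V ≈ 6.11 × 87^0.601 ≈ 89.47 kt.
Cyclone Noru: ΔP = 13; V ≈ 6.11 × 13^0.601 ≈ 28.54 kt.
Difference ≈ 89.47 − 28.54 = 60.93 → 61 kt.

61 kt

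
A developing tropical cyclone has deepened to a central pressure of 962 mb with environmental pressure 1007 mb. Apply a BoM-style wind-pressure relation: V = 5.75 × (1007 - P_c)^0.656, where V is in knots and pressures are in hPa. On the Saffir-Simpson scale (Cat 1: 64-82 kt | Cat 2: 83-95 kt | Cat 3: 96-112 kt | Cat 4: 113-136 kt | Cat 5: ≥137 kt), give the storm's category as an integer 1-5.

1

ΔP = 1007 − 962 = 45 mb.
V ≈ 5.75 × 45^0.656 = 5.75 × 12.15 ≈ 70 kt.
70 kt falls in the Category 1 band.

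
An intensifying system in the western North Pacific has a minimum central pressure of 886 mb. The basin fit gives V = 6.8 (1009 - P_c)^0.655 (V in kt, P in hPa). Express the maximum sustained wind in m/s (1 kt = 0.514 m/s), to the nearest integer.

ΔP = 1009 − 886 = 123 mb.
V ≈ 6.8 × 123^0.655 = 6.8 × 23.382 ≈ 159.000 kt.
159.000 × 0.514 ≈ 81.73 m/s → 82 m/s.

82 m/s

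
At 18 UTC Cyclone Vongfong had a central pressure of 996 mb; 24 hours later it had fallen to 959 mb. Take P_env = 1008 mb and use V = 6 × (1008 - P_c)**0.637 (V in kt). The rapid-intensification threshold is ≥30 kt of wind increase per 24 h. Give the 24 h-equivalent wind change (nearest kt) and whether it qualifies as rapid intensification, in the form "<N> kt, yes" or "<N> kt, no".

V₁: ΔP = 12, V ≈ 6 × 12^0.637 ≈ 29.21 kt.
V₂: ΔP = 49, V ≈ 6 × 49^0.637 ≈ 71.58 kt.
ΔV over 24 h = 42.37 kt → 24 h equivalent = 42.37 × 24/24 ≈ 42.37 kt.
42 kt ≥ 30 kt ⇒ rapid intensification.

42 kt, yes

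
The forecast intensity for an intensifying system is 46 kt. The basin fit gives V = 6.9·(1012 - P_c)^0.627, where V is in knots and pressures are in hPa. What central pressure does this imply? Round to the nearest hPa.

ΔP = (V / 6.9)^(1/0.627) = (46/6.9)^1.595.
46/6.9 = 6.667; 6.667^1.595 ≈ 20.61 hPa.
P_c = 1012 − 20.61 = 991.39 ≈ 991 hPa.

991 hPa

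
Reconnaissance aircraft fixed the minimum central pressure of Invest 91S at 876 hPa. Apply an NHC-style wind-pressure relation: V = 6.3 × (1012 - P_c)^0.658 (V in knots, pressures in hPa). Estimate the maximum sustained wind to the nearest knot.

ΔP = 1012 − 876 = 136 hPa.
136^0.658 ≈ 25.344.
V ≈ 6.3 × 25.344 ≈ 159.7 kt.

160 kt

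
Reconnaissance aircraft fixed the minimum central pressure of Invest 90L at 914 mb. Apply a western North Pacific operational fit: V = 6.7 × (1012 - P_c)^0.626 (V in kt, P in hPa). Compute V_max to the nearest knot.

ΔP = 1012 − 914 = 98 mb.
98^0.626 ≈ 17.640.
V ≈ 6.7 × 17.640 ≈ 118.2 kt.

118 kt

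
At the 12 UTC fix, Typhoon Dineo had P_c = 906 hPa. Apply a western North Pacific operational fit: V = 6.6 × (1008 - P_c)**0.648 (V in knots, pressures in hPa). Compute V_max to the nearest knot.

132 kt

ΔP = 1008 − 906 = 102 hPa.
102^0.648 ≈ 20.025.
V ≈ 6.6 × 20.025 ≈ 132.2 kt.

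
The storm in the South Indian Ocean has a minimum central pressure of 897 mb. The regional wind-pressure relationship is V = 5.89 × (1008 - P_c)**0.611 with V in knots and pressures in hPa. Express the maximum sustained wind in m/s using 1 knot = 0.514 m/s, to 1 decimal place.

ΔP = 1008 − 897 = 111 mb.
V ≈ 5.89 × 111^0.611 = 5.89 × 17.770 ≈ 104.666 kt.
104.666 × 0.514 ≈ 53.80 m/s → 53.8 m/s.

53.8 m/s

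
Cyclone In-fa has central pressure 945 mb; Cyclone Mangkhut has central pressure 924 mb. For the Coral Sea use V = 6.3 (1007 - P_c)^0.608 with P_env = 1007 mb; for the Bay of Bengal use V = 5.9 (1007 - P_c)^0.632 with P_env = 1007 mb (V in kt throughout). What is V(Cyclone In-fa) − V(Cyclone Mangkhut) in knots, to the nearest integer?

-19 kt

Cyclone In-fa: ΔP = 62; V ≈ 6.3 × 62^0.608 ≈ 77.47 kt.
Cyclone Mangkhut: ΔP = 83; V ≈ 5.9 × 83^0.632 ≈ 96.32 kt.
Difference ≈ 77.47 − 96.32 = -18.85 → -19 kt.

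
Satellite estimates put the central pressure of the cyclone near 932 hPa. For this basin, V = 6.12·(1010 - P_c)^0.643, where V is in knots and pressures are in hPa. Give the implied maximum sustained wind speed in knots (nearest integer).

ΔP = 1010 − 932 = 78 hPa.
78^0.643 ≈ 16.467.
V ≈ 6.12 × 16.467 ≈ 100.8 kt.

101 kt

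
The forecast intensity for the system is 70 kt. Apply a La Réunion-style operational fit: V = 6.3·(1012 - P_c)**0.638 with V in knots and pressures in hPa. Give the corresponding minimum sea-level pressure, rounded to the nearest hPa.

968 hPa

ΔP = (V / 6.3)^(1/0.638) = (70/6.3)^1.567.
70/6.3 = 11.111; 11.111^1.567 ≈ 43.56 hPa.
P_c = 1012 − 43.56 = 968.44 ≈ 968 hPa.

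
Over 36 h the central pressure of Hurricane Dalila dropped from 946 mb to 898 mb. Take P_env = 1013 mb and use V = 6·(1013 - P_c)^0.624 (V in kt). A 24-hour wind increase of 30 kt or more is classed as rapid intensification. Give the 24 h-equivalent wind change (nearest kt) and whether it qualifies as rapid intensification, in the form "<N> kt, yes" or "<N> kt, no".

V₁: ΔP = 67, V ≈ 6 × 67^0.624 ≈ 82.72 kt.
V₂: ΔP = 115, V ≈ 6 × 115^0.624 ≈ 115.88 kt.
ΔV over 36 h = 33.16 kt → 24 h equivalent = 33.16 × 24/36 ≈ 22.11 kt.
22 kt < 30 kt ⇒ not rapid intensification.

22 kt, no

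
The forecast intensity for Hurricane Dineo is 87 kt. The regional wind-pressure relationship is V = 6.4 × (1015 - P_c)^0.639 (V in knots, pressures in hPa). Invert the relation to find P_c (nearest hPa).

956 hPa

ΔP = (V / 6.4)^(1/0.639) = (87/6.4)^1.565.
87/6.4 = 13.594; 13.594^1.565 ≈ 59.38 hPa.
P_c = 1015 − 59.38 = 955.62 ≈ 956 hPa.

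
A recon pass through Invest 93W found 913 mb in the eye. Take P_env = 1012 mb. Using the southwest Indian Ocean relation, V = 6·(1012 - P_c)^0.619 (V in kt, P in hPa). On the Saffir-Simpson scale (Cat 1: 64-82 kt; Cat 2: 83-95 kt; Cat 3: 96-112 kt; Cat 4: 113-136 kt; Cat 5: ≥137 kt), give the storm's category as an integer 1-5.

3

ΔP = 1012 − 913 = 99 mb.
V ≈ 6 × 99^0.619 = 6 × 17.19 ≈ 103 kt.
103 kt falls in the Category 3 band.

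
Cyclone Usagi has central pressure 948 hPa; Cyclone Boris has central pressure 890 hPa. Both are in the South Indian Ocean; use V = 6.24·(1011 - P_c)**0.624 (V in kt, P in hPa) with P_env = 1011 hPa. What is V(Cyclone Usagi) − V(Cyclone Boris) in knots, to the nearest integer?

-42 kt

Cyclone Usagi: ΔP = 63; V ≈ 6.24 × 63^0.624 ≈ 82.79 kt.
Cyclone Boris: ΔP = 121; V ≈ 6.24 × 121^0.624 ≈ 124.41 kt.
Difference ≈ 82.79 − 124.41 = -41.62 → -42 kt.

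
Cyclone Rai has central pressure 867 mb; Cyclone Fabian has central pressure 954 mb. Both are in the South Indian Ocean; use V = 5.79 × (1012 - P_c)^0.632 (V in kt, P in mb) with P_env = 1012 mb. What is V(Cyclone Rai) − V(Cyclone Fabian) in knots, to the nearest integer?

59 kt

Cyclone Rai: ΔP = 145; V ≈ 5.79 × 145^0.632 ≈ 134.48 kt.
Cyclone Fabian: ΔP = 58; V ≈ 5.79 × 58^0.632 ≈ 75.36 kt.
Difference ≈ 134.48 − 75.36 = 59.12 → 59 kt.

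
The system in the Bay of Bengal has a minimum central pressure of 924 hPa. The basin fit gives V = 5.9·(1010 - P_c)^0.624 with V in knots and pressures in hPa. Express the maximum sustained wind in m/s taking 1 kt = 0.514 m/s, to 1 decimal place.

48.9 m/s

ΔP = 1010 − 924 = 86 hPa.
V ≈ 5.9 × 86^0.624 = 5.9 × 16.111 ≈ 95.056 kt.
95.056 × 0.514 ≈ 48.86 m/s → 48.9 m/s.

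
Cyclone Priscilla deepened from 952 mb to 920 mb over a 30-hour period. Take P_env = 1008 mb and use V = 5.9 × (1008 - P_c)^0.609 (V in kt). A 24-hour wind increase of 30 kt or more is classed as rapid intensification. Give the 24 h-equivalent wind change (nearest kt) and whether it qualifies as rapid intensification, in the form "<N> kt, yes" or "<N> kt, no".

V₁: ΔP = 56, V ≈ 5.9 × 56^0.609 ≈ 68.47 kt.
V₂: ΔP = 88, V ≈ 5.9 × 88^0.609 ≈ 90.17 kt.
ΔV over 30 h = 21.70 kt → 24 h equivalent = 21.70 × 24/30 ≈ 17.36 kt.
17 kt < 30 kt ⇒ not rapid intensification.

17 kt, no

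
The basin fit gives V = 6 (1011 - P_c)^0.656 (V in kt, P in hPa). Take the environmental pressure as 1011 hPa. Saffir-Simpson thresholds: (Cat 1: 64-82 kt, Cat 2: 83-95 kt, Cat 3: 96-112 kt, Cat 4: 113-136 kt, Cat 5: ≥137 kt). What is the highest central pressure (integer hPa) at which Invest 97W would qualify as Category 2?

956 hPa

Category 2 begins at V = 83 kt.
Required ΔP = (83/6)^(1/0.656) = 13.833^1.524 ≈ 54.86 hPa.
P_c ≤ 1011 − 54.86 = 956.14, so the highest integer P_c is 956 hPa.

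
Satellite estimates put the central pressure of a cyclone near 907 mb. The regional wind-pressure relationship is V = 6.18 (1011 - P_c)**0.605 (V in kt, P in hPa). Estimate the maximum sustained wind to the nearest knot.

103 kt

ΔP = 1011 − 907 = 104 mb.
104^0.605 ≈ 16.608.
V ≈ 6.18 × 16.608 ≈ 102.6 kt.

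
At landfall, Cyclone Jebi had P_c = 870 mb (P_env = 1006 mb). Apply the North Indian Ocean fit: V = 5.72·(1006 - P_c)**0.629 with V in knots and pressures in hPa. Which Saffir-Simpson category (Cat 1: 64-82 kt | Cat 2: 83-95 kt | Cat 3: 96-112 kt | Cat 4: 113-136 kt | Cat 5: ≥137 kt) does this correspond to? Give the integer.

4

ΔP = 1006 − 870 = 136 mb.
V ≈ 5.72 × 136^0.629 = 5.72 × 21.98 ≈ 126 kt.
126 kt falls in the Category 4 band.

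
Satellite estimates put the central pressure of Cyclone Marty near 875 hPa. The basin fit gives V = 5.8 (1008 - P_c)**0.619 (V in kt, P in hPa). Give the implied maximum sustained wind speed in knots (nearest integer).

120 kt

ΔP = 1008 − 875 = 133 hPa.
133^0.619 ≈ 20.638.
V ≈ 5.8 × 20.638 ≈ 119.7 kt.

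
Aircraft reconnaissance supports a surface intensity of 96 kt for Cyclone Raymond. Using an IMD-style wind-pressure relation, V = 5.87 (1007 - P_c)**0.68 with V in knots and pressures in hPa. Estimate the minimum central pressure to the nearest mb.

ΔP = (V / 5.87)^(1/0.68) = (96/5.87)^1.471.
96/5.87 = 16.354; 16.354^1.471 ≈ 60.92 mb.
P_c = 1007 − 60.92 = 946.08 ≈ 946 mb.

946 mb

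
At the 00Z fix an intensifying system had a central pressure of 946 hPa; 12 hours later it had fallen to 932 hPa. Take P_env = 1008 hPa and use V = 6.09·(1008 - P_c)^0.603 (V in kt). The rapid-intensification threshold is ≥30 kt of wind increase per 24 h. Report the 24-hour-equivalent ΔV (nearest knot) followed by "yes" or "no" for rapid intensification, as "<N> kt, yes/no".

19 kt, no

V₁: ΔP = 62, V ≈ 6.09 × 62^0.603 ≈ 73.35 kt.
V₂: ΔP = 76, V ≈ 6.09 × 76^0.603 ≈ 82.94 kt.
ΔV over 12 h = 9.59 kt → 24 h equivalent = 9.59 × 24/12 ≈ 19.18 kt.
19 kt < 30 kt ⇒ not rapid intensification.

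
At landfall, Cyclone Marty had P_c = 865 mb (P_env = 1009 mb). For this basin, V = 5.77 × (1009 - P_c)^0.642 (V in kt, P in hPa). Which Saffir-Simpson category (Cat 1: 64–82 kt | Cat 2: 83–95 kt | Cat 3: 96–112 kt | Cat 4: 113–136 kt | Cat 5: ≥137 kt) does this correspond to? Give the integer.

ΔP = 1009 − 865 = 144 mb.
V ≈ 5.77 × 144^0.642 = 5.77 × 24.30 ≈ 140 kt.
140 kt falls in the Category 5 band.

5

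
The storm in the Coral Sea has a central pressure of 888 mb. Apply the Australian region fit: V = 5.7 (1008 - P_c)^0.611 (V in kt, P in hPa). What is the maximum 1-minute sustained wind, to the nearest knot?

106 kt

ΔP = 1008 − 888 = 120 mb.
120^0.611 ≈ 18.637.
V ≈ 5.7 × 18.637 ≈ 106.2 kt.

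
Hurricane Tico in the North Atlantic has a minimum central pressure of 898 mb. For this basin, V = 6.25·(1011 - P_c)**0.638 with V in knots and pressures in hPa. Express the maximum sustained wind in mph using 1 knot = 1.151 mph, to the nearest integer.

ΔP = 1011 − 898 = 113 mb.
V ≈ 6.25 × 113^0.638 = 6.25 × 20.411 ≈ 127.569 kt.
127.569 × 1.151 ≈ 146.83 mph → 147 mph.

147 mph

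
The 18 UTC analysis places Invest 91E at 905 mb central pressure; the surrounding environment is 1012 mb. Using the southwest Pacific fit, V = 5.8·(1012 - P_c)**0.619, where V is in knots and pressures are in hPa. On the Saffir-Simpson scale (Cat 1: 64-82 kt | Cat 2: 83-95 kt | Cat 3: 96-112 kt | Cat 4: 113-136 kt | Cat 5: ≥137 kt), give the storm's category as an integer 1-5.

ΔP = 1012 − 905 = 107 mb.
V ≈ 5.8 × 107^0.619 = 5.8 × 18.04 ≈ 105 kt.
105 kt falls in the Category 3 band.

3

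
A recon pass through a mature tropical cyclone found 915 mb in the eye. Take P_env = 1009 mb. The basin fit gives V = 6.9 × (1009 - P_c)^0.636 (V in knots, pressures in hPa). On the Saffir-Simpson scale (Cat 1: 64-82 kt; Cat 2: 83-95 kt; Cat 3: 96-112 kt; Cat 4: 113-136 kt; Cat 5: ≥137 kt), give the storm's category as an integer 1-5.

4

ΔP = 1009 − 915 = 94 mb.
V ≈ 6.9 × 94^0.636 = 6.9 × 17.98 ≈ 124 kt.
124 kt falls in the Category 4 band.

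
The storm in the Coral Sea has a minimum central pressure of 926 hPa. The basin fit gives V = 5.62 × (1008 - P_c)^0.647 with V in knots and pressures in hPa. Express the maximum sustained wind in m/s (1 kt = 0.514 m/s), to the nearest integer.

ΔP = 1008 − 926 = 82 hPa.
V ≈ 5.62 × 82^0.647 = 5.62 × 17.308 ≈ 97.269 kt.
97.269 × 0.514 ≈ 50.00 m/s → 50 m/s.

50 m/s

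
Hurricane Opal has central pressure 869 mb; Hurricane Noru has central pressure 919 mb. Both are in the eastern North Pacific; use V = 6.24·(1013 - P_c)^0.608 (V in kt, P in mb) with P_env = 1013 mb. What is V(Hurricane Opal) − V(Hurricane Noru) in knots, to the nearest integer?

29 kt

Hurricane Opal: ΔP = 144; V ≈ 6.24 × 144^0.608 ≈ 128.08 kt.
Hurricane Noru: ΔP = 94; V ≈ 6.24 × 94^0.608 ≈ 98.82 kt.
Difference ≈ 128.08 − 98.82 = 29.26 → 29 kt.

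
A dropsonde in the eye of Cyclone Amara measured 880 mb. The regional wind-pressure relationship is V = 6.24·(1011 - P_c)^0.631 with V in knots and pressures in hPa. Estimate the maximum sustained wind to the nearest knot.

135 kt

ΔP = 1011 − 880 = 131 mb.
131^0.631 ≈ 21.677.
V ≈ 6.24 × 21.677 ≈ 135.3 kt.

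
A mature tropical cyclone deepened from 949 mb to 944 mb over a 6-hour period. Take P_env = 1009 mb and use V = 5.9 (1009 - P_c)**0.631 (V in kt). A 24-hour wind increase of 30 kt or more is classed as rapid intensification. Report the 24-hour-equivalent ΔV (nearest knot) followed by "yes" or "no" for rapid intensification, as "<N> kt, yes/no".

16 kt, no

V₁: ΔP = 60, V ≈ 5.9 × 60^0.631 ≈ 78.14 kt.
V₂: ΔP = 65, V ≈ 5.9 × 65^0.631 ≈ 82.19 kt.
ΔV over 6 h = 4.05 kt → 24 h equivalent = 4.05 × 24/6 ≈ 16.20 kt.
16 kt < 30 kt ⇒ not rapid intensification.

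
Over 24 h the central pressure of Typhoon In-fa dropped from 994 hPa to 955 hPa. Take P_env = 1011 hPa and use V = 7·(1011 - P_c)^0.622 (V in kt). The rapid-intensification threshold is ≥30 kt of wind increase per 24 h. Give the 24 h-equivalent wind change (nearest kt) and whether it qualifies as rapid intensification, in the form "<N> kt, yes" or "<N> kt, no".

45 kt, yes

V₁: ΔP = 17, V ≈ 7 × 17^0.622 ≈ 40.78 kt.
V₂: ΔP = 56, V ≈ 7 × 56^0.622 ≈ 85.60 kt.
ΔV over 24 h = 44.82 kt → 24 h equivalent = 44.82 × 24/24 ≈ 44.82 kt.
45 kt ≥ 30 kt ⇒ rapid intensification.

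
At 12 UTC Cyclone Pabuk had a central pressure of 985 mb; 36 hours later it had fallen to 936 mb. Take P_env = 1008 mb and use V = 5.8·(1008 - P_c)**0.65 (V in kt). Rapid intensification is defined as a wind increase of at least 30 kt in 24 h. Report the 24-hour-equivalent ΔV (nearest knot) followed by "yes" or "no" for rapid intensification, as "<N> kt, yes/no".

33 kt, yes

V₁: ΔP = 23, V ≈ 5.8 × 23^0.65 ≈ 44.52 kt.
V₂: ΔP = 72, V ≈ 5.8 × 72^0.65 ≈ 93.47 kt.
ΔV over 36 h = 48.95 kt → 24 h equivalent = 48.95 × 24/36 ≈ 32.63 kt.
33 kt ≥ 30 kt ⇒ rapid intensification.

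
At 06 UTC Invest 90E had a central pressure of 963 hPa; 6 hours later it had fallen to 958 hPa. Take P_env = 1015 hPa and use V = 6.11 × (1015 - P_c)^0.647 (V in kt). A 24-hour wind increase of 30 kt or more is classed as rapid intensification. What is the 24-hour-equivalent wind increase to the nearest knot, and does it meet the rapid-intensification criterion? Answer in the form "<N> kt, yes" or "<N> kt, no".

19 kt, no

V₁: ΔP = 52, V ≈ 6.11 × 52^0.647 ≈ 78.76 kt.
V₂: ΔP = 57, V ≈ 6.11 × 57^0.647 ≈ 83.58 kt.
ΔV over 6 h = 4.82 kt → 24 h equivalent = 4.82 × 24/6 ≈ 19.28 kt.
19 kt < 30 kt ⇒ not rapid intensification.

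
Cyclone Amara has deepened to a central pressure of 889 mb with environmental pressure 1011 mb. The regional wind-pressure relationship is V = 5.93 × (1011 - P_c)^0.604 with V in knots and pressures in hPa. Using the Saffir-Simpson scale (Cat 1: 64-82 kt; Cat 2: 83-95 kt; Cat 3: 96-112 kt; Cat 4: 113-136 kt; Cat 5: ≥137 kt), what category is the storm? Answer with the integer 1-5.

3

ΔP = 1011 − 889 = 122 mb.
V ≈ 5.93 × 122^0.604 = 5.93 × 18.20 ≈ 108 kt.
108 kt falls in the Category 3 band.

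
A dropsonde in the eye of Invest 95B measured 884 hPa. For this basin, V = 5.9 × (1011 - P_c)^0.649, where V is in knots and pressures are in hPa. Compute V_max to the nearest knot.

ΔP = 1011 − 884 = 127 hPa.
127^0.649 ≈ 23.194.
V ≈ 5.9 × 23.194 ≈ 136.8 kt.

137 kt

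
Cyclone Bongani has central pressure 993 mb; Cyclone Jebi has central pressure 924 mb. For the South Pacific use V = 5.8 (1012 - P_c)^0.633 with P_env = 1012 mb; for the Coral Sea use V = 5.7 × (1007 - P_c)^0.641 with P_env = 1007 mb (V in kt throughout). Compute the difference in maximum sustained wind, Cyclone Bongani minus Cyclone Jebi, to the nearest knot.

Cyclone Bongani: ΔP = 19; V ≈ 5.8 × 19^0.633 ≈ 37.40 kt.
Cyclone Jebi: ΔP = 83; V ≈ 5.7 × 83^0.641 ≈ 96.83 kt.
Difference ≈ 37.40 − 96.83 = -59.43 → -59 kt.

-59 kt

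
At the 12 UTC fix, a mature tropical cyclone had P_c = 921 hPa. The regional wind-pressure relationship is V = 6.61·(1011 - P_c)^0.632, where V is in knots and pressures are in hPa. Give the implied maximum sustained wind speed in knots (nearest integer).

ΔP = 1011 − 921 = 90 hPa.
90^0.632 ≈ 17.182.
V ≈ 6.61 × 17.182 ≈ 113.6 kt.

114 kt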